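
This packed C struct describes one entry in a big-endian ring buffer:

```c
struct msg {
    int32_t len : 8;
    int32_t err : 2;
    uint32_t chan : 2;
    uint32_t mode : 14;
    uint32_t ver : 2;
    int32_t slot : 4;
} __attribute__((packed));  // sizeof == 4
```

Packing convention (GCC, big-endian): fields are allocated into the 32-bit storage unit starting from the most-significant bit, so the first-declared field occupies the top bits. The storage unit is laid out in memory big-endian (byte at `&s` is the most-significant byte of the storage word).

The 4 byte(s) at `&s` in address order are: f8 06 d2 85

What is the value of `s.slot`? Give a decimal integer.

[0]=0xf8 [1]=0x06 [2]=0xd2 [3]=0x85 (big-endian) → word 0xf806d285
len:8 @ bit 24 → (0xf806d285>>24)&0xff = 0xf8
err:2 @ bit 22 → (0xf806d285>>22)&0x3 = 0x0
chan:2 @ bit 20 → (0xf806d285>>20)&0x3 = 0x0
mode:14 @ bit 6 → (0xf806d285>>6)&0x3fff = 0x1b4a
ver:2 @ bit 4 → (0xf806d285>>4)&0x3 = 0x0
slot:4 @ bit 0 → (0xf806d285>>0)&0xf = 0x5  ←
slot signed 4b, MSB=0: value = 5

5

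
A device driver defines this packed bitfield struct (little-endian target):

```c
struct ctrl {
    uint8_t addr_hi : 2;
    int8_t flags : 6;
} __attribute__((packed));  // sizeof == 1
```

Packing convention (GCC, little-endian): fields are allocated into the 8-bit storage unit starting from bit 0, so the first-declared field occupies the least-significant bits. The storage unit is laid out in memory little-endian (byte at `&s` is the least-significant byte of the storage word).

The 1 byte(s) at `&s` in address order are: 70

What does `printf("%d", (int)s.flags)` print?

28

[0]=0x70 (little-endian) → word 0x70
addr_hi:2 @ bit 0 → (0x70>>0)&0x3 = 0x0
flags:6 @ bit 2 → (0x70>>2)&0x3f = 0x1c  ←
flags signed 6b, MSB=0: value = 28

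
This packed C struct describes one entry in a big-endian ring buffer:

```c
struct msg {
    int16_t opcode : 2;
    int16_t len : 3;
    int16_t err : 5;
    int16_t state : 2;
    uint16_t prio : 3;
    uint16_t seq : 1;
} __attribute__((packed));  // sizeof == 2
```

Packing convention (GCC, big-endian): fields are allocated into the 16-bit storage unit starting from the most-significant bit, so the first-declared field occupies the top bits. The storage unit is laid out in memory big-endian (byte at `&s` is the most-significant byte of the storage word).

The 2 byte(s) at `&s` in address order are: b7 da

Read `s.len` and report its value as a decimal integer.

-2

[0]=0xb7 [1]=0xda (big-endian) → word 0xb7da
opcode [14+:2] = (word>>14) & 0x3 = 2
len [11+:3] = (word>>11) & 0x7 = 6  ←
err [6+:5] = (word>>6) & 0x1f = 31
state [4+:2] = (word>>4) & 0x3 = 1
prio [1+:3] = (word>>1) & 0x7 = 5
seq [0+:1] = (word>>0) & 0x1 = 0
len signed 3b, MSB=1: 6 - 8 = -2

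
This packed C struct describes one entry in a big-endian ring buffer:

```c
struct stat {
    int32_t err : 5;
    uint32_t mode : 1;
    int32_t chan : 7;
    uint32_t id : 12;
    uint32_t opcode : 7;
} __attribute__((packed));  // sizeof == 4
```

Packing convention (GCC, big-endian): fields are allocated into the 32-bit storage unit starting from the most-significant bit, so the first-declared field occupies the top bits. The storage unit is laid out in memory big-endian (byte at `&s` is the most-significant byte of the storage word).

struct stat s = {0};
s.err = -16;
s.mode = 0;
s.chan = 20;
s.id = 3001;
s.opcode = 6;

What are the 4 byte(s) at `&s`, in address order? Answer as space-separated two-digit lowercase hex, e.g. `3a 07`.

err:5 = -16 → 0x10 << 27 → word 0x80000000
mode:1 = 0 → 0x0 << 26 → word 0x80000000
chan:7 = 20 → 0x14 << 19 → word 0x80a00000
id:12 = 3001 → 0xbb9 << 7 → word 0x80a5dc80
opcode:7 = 6 → 0x6 << 0 → word 0x80a5dc86
word = 0x80a5dc86 → big-endian bytes:
  [0]=0x80  [1]=0xa5  [2]=0xdc  [3]=0x86

80 a5 dc 86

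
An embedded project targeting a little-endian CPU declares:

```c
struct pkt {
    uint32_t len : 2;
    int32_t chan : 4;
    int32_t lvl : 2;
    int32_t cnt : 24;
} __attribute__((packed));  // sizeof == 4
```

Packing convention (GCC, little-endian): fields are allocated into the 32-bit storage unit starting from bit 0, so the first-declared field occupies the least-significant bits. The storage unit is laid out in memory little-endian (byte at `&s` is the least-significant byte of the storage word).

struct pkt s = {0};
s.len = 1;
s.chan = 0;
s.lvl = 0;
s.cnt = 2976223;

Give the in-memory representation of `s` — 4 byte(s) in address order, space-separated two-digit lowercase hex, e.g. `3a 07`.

len:2 = 1 → 0x1 << 0 → word 0x00000001
chan:4 = 0 → 0x0 << 2 → word 0x00000001
lvl:2 = 0 → 0x0 << 6 → word 0x00000001
cnt:24 = 2976223 → 0x2d69df << 8 → word 0x2d69df01
word = 0x2d69df01 → little-endian bytes:
  [0]=0x01  [1]=0xdf  [2]=0x69  [3]=0x2d

01 df 69 2d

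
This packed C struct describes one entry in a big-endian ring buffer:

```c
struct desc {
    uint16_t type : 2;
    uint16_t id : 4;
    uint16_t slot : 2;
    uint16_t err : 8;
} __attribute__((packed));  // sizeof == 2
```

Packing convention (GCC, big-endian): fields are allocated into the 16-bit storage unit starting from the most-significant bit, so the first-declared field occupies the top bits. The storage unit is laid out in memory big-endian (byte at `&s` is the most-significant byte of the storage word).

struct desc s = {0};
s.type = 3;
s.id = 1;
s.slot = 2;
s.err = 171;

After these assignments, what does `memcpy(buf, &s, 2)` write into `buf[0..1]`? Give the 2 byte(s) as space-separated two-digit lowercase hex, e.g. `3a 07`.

c6 ab

type:2 = 3 → 0x3 << 14 → word 0xc000
id:4 = 1 → 0x1 << 10 → word 0xc400
slot:2 = 2 → 0x2 << 8 → word 0xc600
err:8 = 171 → 0xab << 0 → word 0xc6ab
word = 0xc6ab → big-endian bytes:
  [0]=0xc6  [1]=0xab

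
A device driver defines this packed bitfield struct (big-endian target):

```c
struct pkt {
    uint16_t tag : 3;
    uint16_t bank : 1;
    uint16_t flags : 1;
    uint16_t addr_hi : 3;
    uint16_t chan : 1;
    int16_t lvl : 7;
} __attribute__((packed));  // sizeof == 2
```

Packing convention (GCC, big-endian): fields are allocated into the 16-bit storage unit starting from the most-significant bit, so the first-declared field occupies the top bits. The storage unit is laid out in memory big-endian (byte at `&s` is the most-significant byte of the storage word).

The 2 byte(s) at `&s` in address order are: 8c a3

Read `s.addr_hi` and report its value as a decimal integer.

[0]=0x8c [1]=0xa3 (big-endian) → word 0x8ca3
tag:3 @ bit 13 → (0x8ca3>>13)&0x7 = 0x4
bank:1 @ bit 12 → (0x8ca3>>12)&0x1 = 0x0
flags:1 @ bit 11 → (0x8ca3>>11)&0x1 = 0x1
addr_hi:3 @ bit 8 → (0x8ca3>>8)&0x7 = 0x4  ←
chan:1 @ bit 7 → (0x8ca3>>7)&0x1 = 0x1
lvl:7 @ bit 0 → (0x8ca3>>0)&0x7f = 0x23

4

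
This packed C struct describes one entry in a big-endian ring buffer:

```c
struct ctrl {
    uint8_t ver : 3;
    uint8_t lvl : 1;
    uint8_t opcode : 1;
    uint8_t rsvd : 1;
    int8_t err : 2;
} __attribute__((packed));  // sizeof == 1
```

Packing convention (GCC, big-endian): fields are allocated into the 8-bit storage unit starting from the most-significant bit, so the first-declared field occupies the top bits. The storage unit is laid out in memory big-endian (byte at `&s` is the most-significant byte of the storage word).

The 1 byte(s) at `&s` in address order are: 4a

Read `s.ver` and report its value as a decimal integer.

[0]=0x4a (big-endian) → word 0x4a
ver:3 @ bit 5 → (0x4a>>5)&0x7 = 0x2  ←
lvl:1 @ bit 4 → (0x4a>>4)&0x1 = 0x0
opcode:1 @ bit 3 → (0x4a>>3)&0x1 = 0x1
rsvd:1 @ bit 2 → (0x4a>>2)&0x1 = 0x0
err:2 @ bit 0 → (0x4a>>0)&0x3 = 0x2

2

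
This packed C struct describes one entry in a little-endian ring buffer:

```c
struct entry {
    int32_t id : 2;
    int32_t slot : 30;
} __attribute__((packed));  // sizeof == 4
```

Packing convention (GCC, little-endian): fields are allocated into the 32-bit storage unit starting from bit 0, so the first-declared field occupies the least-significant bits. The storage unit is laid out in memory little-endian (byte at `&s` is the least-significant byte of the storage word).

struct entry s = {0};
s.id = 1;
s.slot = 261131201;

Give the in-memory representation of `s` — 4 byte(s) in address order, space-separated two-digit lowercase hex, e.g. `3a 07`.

05 2f 42 3e

[0+:2] id=1 & 0x3 = 0x1; word=0x00000001
[2+:30] slot=261131201 & 0x3fffffff = 0xf908bc1; word=0x3e422f05
word = 0x3e422f05 → little-endian bytes:
  [0]=0x05  [1]=0x2f  [2]=0x42  [3]=0x3e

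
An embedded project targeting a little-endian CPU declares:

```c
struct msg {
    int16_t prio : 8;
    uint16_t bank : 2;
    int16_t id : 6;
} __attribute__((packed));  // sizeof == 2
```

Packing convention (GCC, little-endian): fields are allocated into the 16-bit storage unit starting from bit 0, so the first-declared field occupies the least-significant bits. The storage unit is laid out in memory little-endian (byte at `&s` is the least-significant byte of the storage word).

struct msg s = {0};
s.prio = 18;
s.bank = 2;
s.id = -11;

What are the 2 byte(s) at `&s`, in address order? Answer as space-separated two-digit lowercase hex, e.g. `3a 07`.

12 d6

[0+:8] prio=18 & 0xff = 0x12; word=0x0012
[8+:2] bank=2 & 0x3 = 0x2; word=0x0212
[10+:6] id=-11 & 0x3f = 0x35; word=0xd612
word = 0xd612 → little-endian bytes:
  [0]=0x12  [1]=0xd6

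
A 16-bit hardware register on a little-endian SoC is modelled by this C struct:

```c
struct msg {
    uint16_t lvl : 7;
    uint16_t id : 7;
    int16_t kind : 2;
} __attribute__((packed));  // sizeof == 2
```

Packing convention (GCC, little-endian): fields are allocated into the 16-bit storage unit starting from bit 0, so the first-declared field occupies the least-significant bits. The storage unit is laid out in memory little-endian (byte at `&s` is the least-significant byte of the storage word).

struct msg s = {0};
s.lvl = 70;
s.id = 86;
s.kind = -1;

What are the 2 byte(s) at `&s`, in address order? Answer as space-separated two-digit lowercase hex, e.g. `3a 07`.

[0+:7] lvl=70 & 0x7f = 0x46; word=0x0046
[7+:7] id=86 & 0x7f = 0x56; word=0x2b46
[14+:2] kind=-1 & 0x3 = 0x3; word=0xeb46
word = 0xeb46 → little-endian bytes:
  [0]=0x46  [1]=0xeb

46 eb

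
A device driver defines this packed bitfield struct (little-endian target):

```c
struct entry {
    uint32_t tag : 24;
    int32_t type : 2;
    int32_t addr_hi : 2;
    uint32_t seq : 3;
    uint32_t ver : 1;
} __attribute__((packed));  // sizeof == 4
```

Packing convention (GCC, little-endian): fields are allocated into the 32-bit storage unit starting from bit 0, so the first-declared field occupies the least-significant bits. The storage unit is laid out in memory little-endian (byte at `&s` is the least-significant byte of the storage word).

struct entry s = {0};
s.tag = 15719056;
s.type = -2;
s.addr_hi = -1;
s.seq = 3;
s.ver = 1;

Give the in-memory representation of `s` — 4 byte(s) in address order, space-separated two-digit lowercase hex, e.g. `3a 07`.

90 da ef be

[0+:24] tag=15719056 & 0xffffff = 0xefda90; word=0x00efda90
[24+:2] type=-2 & 0x3 = 0x2; word=0x02efda90
[26+:2] addr_hi=-1 & 0x3 = 0x3; word=0x0eefda90
[28+:3] seq=3 & 0x7 = 0x3; word=0x3eefda90
[31+:1] ver=1 & 0x1 = 0x1; word=0xbeefda90
word = 0xbeefda90 → little-endian bytes:
  [0]=0x90  [1]=0xda  [2]=0xef  [3]=0xbe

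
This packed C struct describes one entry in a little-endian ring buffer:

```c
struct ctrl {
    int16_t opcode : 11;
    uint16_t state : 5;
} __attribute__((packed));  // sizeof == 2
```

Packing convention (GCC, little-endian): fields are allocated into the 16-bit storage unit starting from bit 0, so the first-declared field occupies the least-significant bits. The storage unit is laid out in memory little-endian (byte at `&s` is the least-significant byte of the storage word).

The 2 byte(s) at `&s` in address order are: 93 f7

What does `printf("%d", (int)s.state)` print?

30

[0]=0x93 [1]=0xf7 (little-endian) → word 0xf793
opcode [0+:11] = (word>>0) & 0x7ff = 1939
state [11+:5] = (word>>11) & 0x1f = 30  ←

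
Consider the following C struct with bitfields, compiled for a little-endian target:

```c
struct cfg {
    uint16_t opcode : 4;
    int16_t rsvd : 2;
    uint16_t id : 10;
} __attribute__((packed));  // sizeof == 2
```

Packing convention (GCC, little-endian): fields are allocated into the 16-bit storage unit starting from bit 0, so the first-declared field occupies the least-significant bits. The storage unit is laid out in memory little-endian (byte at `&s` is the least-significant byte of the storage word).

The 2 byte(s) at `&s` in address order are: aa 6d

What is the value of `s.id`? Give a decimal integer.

438

[0]=0xaa [1]=0x6d (little-endian) → word 0x6daa
opcode [0+:4] = (word>>0) & 0xf = 10
rsvd [4+:2] = (word>>4) & 0x3 = 2
id [6+:10] = (word>>6) & 0x3ff = 438  ←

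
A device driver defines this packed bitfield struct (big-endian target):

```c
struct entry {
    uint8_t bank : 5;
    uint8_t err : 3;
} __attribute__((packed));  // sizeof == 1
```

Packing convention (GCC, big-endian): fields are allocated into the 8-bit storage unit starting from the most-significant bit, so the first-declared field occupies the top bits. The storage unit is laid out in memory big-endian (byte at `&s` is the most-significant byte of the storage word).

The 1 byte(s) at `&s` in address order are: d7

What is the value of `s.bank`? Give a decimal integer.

26

[0]=0xd7 (big-endian) → word 0xd7
bank [3+:5] = (word>>3) & 0x1f = 26  ←
err [0+:3] = (word>>0) & 0x7 = 7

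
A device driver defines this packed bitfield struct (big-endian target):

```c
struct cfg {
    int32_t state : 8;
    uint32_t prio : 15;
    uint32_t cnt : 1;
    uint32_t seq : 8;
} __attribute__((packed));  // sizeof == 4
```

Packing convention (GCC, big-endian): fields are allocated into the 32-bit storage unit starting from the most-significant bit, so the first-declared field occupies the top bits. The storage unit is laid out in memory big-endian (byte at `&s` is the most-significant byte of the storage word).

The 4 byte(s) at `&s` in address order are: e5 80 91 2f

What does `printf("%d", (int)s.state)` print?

[0]=0xe5 [1]=0x80 [2]=0x91 [3]=0x2f (big-endian) → word 0xe580912f
state:8 @ bit 24 → (0xe580912f>>24)&0xff = 0xe5  ←
prio:15 @ bit 9 → (0xe580912f>>9)&0x7fff = 0x4048
cnt:1 @ bit 8 → (0xe580912f>>8)&0x1 = 0x1
seq:8 @ bit 0 → (0xe580912f>>0)&0xff = 0x2f
state signed 8b, MSB=1: 229 - 256 = -27

-27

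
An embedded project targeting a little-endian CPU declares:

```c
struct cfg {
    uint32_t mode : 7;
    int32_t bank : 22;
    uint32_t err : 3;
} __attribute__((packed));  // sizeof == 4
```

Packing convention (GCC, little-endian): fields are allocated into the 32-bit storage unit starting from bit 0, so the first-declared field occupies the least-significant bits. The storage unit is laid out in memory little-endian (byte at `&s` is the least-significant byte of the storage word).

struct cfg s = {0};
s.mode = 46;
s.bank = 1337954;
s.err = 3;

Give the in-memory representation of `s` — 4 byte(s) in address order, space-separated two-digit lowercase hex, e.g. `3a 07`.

mode (7b) val=46 bits=0x2e at bit 0: 0x0000002e
bank (22b) val=1337954 bits=0x146a62 at bit 7: 0x0a35312e
err (3b) val=3 bits=0x3 at bit 29: 0x6a35312e
word = 0x6a35312e → little-endian bytes:
  [0]=0x2e  [1]=0x31  [2]=0x35  [3]=0x6a

2e 31 35 6a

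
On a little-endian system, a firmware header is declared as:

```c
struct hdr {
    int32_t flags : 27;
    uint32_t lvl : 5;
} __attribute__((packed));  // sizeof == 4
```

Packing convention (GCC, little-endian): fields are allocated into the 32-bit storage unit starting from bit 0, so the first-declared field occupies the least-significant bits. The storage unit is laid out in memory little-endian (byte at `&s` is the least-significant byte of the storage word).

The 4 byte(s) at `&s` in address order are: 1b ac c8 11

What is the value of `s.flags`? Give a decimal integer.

[0]=0x1b [1]=0xac [2]=0xc8 [3]=0x11 (little-endian) → word 0x11c8ac1b
flags:27 @ bit 0 → (0x11c8ac1b>>0)&0x7ffffff = 0x1c8ac1b  ←
lvl:5 @ bit 27 → (0x11c8ac1b>>27)&0x1f = 0x2
flags signed 27b, MSB=0: value = 29928475

29928475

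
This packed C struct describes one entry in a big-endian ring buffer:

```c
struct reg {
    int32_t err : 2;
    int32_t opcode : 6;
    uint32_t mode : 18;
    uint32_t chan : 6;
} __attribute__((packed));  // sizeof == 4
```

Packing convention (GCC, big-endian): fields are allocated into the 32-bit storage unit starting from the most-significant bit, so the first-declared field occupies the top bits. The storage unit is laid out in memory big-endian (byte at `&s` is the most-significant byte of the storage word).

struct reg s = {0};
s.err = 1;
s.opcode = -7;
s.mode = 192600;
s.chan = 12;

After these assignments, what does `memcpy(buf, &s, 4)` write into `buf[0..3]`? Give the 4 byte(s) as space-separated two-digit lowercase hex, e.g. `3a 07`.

79 bc 16 0c

err (2b) val=1 bits=0x1 at bit 30: 0x40000000
opcode (6b) val=-7 bits=0x39 at bit 24: 0x79000000
mode (18b) val=192600 bits=0x2f058 at bit 6: 0x79bc1600
chan (6b) val=12 bits=0xc at bit 0: 0x79bc160c
word = 0x79bc160c → big-endian bytes:
  [0]=0x79  [1]=0xbc  [2]=0x16  [3]=0x0c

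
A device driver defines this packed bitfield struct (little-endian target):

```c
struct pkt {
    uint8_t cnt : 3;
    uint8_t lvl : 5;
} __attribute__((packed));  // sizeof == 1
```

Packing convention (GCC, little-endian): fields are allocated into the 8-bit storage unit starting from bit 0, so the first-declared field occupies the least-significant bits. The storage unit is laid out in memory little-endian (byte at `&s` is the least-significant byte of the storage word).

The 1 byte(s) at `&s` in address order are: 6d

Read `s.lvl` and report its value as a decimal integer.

[0]=0x6d (little-endian) → word 0x6d
cnt [0+:3] = (word>>0) & 0x7 = 5
lvl [3+:5] = (word>>3) & 0x1f = 13  ←

13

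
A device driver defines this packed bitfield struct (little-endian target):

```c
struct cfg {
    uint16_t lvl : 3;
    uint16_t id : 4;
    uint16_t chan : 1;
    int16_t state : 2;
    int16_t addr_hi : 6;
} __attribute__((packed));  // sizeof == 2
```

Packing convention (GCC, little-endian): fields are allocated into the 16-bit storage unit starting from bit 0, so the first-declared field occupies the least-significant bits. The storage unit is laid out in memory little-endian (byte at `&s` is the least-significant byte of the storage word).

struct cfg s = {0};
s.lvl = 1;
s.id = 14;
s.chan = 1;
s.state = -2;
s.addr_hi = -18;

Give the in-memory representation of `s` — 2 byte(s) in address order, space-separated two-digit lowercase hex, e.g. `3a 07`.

lvl:3 = 1 → 0x1 << 0 → word 0x0001
id:4 = 14 → 0xe << 3 → word 0x0071
chan:1 = 1 → 0x1 << 7 → word 0x00f1
state:2 = -2 → 0x2 << 8 → word 0x02f1
addr_hi:6 = -18 → 0x2e << 10 → word 0xbaf1
word = 0xbaf1 → little-endian bytes:
  [0]=0xf1  [1]=0xba

f1 ba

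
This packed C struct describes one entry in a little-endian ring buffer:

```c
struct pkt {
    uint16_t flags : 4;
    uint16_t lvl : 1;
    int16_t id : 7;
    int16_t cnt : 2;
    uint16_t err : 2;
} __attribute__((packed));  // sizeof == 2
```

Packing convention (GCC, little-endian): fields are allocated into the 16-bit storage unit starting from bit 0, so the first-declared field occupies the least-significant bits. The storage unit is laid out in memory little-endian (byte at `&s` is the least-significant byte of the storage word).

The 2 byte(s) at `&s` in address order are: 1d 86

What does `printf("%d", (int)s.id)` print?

48

[0]=0x1d [1]=0x86 (little-endian) → word 0x861d
flags [0+:4] = (word>>0) & 0xf = 13
lvl [4+:1] = (word>>4) & 0x1 = 1
id [5+:7] = (word>>5) & 0x7f = 48  ←
cnt [12+:2] = (word>>12) & 0x3 = 0
err [14+:2] = (word>>14) & 0x3 = 2
id signed 7b, MSB=0: value = 48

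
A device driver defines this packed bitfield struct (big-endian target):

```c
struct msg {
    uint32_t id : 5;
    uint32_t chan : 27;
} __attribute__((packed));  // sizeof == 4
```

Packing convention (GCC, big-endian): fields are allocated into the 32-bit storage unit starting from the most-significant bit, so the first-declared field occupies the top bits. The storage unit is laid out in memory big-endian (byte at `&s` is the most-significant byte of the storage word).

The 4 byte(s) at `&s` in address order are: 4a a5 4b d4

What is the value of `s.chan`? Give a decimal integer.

[0]=0x4a [1]=0xa5 [2]=0x4b [3]=0xd4 (big-endian) → word 0x4aa54bd4
id:5 @ bit 27 → (0x4aa54bd4>>27)&0x1f = 0x9
chan:27 @ bit 0 → (0x4aa54bd4>>0)&0x7ffffff = 0x2a54bd4  ←

44387284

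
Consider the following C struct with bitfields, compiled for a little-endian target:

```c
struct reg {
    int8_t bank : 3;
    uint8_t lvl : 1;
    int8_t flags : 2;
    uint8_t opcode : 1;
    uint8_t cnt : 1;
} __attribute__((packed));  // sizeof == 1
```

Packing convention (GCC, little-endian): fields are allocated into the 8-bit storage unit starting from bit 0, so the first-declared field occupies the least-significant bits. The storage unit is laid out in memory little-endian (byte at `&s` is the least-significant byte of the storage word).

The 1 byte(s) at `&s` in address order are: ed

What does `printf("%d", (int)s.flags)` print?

[0]=0xed (little-endian) → word 0xed
bank:3 @ bit 0 → (0xed>>0)&0x7 = 0x5
lvl:1 @ bit 3 → (0xed>>3)&0x1 = 0x1
flags:2 @ bit 4 → (0xed>>4)&0x3 = 0x2  ←
opcode:1 @ bit 6 → (0xed>>6)&0x1 = 0x1
cnt:1 @ bit 7 → (0xed>>7)&0x1 = 0x1
flags signed 2b, MSB=1: 2 - 4 = -2

-2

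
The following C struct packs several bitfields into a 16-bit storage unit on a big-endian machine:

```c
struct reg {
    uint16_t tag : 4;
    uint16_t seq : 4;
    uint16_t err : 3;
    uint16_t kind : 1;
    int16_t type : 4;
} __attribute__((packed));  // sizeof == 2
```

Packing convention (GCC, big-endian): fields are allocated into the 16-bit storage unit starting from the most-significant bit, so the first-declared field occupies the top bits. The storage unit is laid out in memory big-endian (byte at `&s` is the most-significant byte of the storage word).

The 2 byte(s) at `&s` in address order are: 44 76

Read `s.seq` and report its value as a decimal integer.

[0]=0x44 [1]=0x76 (big-endian) → word 0x4476
tag:4 @ bit 12 → (0x4476>>12)&0xf = 0x4
seq:4 @ bit 8 → (0x4476>>8)&0xf = 0x4  ←
err:3 @ bit 5 → (0x4476>>5)&0x7 = 0x3
kind:1 @ bit 4 → (0x4476>>4)&0x1 = 0x1
type:4 @ bit 0 → (0x4476>>0)&0xf = 0x6

4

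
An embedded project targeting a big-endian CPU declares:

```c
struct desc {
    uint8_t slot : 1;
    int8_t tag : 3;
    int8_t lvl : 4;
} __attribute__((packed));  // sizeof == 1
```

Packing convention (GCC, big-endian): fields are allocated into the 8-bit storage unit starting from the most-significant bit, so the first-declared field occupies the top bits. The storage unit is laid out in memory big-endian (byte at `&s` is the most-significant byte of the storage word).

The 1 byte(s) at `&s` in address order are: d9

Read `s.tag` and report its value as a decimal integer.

[0]=0xd9 (big-endian) → word 0xd9
slot [7+:1] = (word>>7) & 0x1 = 1
tag [4+:3] = (word>>4) & 0x7 = 5  ←
lvl [0+:4] = (word>>0) & 0xf = 9
tag signed 3b, MSB=1: 5 - 8 = -3

-3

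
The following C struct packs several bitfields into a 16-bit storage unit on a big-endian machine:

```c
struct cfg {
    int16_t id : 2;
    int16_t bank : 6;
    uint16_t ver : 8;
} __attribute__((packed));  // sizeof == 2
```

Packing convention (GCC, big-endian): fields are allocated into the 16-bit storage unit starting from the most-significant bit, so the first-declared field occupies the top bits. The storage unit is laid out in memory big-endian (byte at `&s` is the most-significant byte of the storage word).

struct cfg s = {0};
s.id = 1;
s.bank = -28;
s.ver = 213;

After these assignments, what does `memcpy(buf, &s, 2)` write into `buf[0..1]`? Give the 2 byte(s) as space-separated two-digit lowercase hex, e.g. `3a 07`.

id (2b) val=1 bits=0x1 at bit 14: 0x4000
bank (6b) val=-28 bits=0x24 at bit 8: 0x6400
ver (8b) val=213 bits=0xd5 at bit 0: 0x64d5
word = 0x64d5 → big-endian bytes:
  [0]=0x64  [1]=0xd5

64 d5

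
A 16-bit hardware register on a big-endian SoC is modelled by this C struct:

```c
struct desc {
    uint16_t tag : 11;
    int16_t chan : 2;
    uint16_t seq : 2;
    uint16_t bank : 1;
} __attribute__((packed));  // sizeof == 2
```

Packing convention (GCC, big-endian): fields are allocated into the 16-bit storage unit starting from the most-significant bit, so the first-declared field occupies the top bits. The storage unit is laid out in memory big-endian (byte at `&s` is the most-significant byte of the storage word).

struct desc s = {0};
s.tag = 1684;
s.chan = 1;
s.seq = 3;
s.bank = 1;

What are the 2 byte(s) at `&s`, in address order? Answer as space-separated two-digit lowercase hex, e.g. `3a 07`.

d2 8f

tag:11 = 1684 → 0x694 << 5 → word 0xd280
chan:2 = 1 → 0x1 << 3 → word 0xd288
seq:2 = 3 → 0x3 << 1 → word 0xd28e
bank:1 = 1 → 0x1 << 0 → word 0xd28f
word = 0xd28f → big-endian bytes:
  [0]=0xd2  [1]=0x8f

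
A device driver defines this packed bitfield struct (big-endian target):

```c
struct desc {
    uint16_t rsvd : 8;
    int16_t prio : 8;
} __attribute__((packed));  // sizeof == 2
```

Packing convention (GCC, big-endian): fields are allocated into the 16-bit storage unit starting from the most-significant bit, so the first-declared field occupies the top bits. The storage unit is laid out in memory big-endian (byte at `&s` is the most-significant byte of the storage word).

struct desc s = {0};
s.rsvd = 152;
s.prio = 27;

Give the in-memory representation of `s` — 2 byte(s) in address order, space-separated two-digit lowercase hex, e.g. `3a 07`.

rsvd:8 = 152 → 0x98 << 8 → word 0x9800
prio:8 = 27 → 0x1b << 0 → word 0x981b
word = 0x981b → big-endian bytes:
  [0]=0x98  [1]=0x1b

98 1b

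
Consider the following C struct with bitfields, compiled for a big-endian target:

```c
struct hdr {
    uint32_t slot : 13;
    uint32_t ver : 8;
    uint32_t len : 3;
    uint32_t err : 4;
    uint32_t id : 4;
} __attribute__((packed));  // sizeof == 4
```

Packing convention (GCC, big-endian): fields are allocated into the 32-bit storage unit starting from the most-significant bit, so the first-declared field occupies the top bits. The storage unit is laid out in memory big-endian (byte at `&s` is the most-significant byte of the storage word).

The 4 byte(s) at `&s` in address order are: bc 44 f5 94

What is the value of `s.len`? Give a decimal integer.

5

[0]=0xbc [1]=0x44 [2]=0xf5 [3]=0x94 (big-endian) → word 0xbc44f594
slot:13 @ bit 19 → (0xbc44f594>>19)&0x1fff = 0x1788
ver:8 @ bit 11 → (0xbc44f594>>11)&0xff = 0x9e
len:3 @ bit 8 → (0xbc44f594>>8)&0x7 = 0x5  ←
err:4 @ bit 4 → (0xbc44f594>>4)&0xf = 0x9
id:4 @ bit 0 → (0xbc44f594>>0)&0xf = 0x4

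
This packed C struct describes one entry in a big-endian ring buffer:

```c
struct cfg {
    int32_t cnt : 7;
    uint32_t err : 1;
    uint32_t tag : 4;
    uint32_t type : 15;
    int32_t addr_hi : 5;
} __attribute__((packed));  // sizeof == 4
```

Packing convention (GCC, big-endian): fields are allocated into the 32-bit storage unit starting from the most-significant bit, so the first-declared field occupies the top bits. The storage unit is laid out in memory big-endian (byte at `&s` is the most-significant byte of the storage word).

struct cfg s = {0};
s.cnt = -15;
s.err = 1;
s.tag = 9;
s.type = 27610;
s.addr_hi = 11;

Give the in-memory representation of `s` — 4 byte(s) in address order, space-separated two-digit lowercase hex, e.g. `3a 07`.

e3 9d 7b 4b

cnt:7 = -15 → 0x71 << 25 → word 0xe2000000
err:1 = 1 → 0x1 << 24 → word 0xe3000000
tag:4 = 9 → 0x9 << 20 → word 0xe3900000
type:15 = 27610 → 0x6bda << 5 → word 0xe39d7b40
addr_hi:5 = 11 → 0xb << 0 → word 0xe39d7b4b
word = 0xe39d7b4b → big-endian bytes:
  [0]=0xe3  [1]=0x9d  [2]=0x7b  [3]=0x4b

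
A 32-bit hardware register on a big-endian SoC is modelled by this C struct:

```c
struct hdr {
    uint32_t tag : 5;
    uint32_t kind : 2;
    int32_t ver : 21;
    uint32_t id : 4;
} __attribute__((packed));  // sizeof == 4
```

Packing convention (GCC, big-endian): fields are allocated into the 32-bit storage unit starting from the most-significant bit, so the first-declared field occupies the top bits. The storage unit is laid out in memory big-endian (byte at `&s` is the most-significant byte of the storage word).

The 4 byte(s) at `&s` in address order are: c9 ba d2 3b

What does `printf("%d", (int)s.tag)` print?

25

[0]=0xc9 [1]=0xba [2]=0xd2 [3]=0x3b (big-endian) → word 0xc9bad23b
tag [27+:5] = (word>>27) & 0x1f = 25  ←
kind [25+:2] = (word>>25) & 0x3 = 0
ver [4+:21] = (word>>4) & 0x1fffff = 1813795
id [0+:4] = (word>>0) & 0xf = 11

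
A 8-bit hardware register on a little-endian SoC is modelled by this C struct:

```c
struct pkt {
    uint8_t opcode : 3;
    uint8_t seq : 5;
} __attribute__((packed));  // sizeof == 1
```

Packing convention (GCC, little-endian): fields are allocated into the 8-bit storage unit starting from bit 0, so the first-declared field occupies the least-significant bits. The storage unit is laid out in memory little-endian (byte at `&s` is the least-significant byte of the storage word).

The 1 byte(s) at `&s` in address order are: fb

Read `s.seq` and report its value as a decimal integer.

31

[0]=0xfb (little-endian) → word 0xfb
opcode [0+:3] = (word>>0) & 0x7 = 3
seq [3+:5] = (word>>3) & 0x1f = 31  ←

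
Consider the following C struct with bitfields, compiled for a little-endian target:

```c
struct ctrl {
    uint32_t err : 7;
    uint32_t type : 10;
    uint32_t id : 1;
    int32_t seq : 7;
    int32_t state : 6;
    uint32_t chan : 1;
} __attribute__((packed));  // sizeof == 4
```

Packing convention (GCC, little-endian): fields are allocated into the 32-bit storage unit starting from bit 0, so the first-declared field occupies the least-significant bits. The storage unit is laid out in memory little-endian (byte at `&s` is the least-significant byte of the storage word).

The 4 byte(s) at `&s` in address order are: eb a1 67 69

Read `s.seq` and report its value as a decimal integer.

[0]=0xeb [1]=0xa1 [2]=0x67 [3]=0x69 (little-endian) → word 0x6967a1eb
err:7 @ bit 0 → (0x6967a1eb>>0)&0x7f = 0x6b
type:10 @ bit 7 → (0x6967a1eb>>7)&0x3ff = 0x343
id:1 @ bit 17 → (0x6967a1eb>>17)&0x1 = 0x1
seq:7 @ bit 18 → (0x6967a1eb>>18)&0x7f = 0x59  ←
state:6 @ bit 25 → (0x6967a1eb>>25)&0x3f = 0x34
chan:1 @ bit 31 → (0x6967a1eb>>31)&0x1 = 0x0
seq signed 7b, MSB=1: 89 - 128 = -39

-39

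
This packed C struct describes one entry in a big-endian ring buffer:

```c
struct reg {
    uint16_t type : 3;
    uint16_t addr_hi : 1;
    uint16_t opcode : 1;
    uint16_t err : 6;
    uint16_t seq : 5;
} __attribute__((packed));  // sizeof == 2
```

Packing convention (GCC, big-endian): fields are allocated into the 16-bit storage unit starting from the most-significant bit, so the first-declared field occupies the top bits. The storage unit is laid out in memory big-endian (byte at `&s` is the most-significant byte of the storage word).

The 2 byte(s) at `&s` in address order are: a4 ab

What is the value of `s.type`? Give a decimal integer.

5

[0]=0xa4 [1]=0xab (big-endian) → word 0xa4ab
type:3 @ bit 13 → (0xa4ab>>13)&0x7 = 0x5  ←
addr_hi:1 @ bit 12 → (0xa4ab>>12)&0x1 = 0x0
opcode:1 @ bit 11 → (0xa4ab>>11)&0x1 = 0x0
err:6 @ bit 5 → (0xa4ab>>5)&0x3f = 0x25
seq:5 @ bit 0 → (0xa4ab>>0)&0x1f = 0xb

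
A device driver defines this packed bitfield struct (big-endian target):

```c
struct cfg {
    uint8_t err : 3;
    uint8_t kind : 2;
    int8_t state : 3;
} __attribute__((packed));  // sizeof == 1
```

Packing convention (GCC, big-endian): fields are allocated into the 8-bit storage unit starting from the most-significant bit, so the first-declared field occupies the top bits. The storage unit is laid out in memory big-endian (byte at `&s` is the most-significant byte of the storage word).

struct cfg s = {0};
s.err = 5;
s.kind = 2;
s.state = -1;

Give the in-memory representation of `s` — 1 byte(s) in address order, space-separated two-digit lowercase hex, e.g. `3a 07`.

err:3 = 5 → 0x5 << 5 → word 0xa0
kind:2 = 2 → 0x2 << 3 → word 0xb0
state:3 = -1 → 0x7 << 0 → word 0xb7
word = 0xb7 → big-endian bytes:
  [0]=0xb7

b7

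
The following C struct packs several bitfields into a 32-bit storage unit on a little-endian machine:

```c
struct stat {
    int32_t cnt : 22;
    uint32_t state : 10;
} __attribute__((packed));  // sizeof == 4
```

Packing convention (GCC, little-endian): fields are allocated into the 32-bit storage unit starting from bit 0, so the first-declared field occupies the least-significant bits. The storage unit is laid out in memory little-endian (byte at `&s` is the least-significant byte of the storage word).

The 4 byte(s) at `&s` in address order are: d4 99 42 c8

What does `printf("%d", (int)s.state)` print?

[0]=0xd4 [1]=0x99 [2]=0x42 [3]=0xc8 (little-endian) → word 0xc84299d4
cnt:22 @ bit 0 → (0xc84299d4>>0)&0x3fffff = 0x299d4
state:10 @ bit 22 → (0xc84299d4>>22)&0x3ff = 0x321  ←

801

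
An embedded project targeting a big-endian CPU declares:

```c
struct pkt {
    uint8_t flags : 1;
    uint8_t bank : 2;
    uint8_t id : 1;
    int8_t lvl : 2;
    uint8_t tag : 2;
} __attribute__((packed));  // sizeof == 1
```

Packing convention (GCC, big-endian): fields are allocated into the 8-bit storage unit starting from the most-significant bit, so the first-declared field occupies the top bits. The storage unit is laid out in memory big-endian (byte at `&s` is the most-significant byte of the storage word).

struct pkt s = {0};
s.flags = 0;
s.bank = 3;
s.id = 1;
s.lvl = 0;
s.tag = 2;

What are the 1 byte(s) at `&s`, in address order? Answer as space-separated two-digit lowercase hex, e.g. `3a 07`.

flags (1b) val=0 bits=0x0 at bit 7: 0x00
bank (2b) val=3 bits=0x3 at bit 5: 0x60
id (1b) val=1 bits=0x1 at bit 4: 0x70
lvl (2b) val=0 bits=0x0 at bit 2: 0x70
tag (2b) val=2 bits=0x2 at bit 0: 0x72
word = 0x72 → big-endian bytes:
  [0]=0x72

72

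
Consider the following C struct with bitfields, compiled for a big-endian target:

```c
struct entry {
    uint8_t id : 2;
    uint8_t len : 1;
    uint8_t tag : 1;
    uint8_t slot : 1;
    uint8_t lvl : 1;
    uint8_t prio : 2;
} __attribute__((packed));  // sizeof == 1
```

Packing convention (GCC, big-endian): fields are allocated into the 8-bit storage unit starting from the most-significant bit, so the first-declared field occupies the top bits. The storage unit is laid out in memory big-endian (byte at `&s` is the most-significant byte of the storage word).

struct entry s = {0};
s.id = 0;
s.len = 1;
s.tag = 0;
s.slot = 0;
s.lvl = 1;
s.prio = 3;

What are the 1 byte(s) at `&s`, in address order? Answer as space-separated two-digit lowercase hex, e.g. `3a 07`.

id (2b) val=0 bits=0x0 at bit 6: 0x00
len (1b) val=1 bits=0x1 at bit 5: 0x20
tag (1b) val=0 bits=0x0 at bit 4: 0x20
slot (1b) val=0 bits=0x0 at bit 3: 0x20
lvl (1b) val=1 bits=0x1 at bit 2: 0x24
prio (2b) val=3 bits=0x3 at bit 0: 0x27
word = 0x27 → big-endian bytes:
  [0]=0x27

27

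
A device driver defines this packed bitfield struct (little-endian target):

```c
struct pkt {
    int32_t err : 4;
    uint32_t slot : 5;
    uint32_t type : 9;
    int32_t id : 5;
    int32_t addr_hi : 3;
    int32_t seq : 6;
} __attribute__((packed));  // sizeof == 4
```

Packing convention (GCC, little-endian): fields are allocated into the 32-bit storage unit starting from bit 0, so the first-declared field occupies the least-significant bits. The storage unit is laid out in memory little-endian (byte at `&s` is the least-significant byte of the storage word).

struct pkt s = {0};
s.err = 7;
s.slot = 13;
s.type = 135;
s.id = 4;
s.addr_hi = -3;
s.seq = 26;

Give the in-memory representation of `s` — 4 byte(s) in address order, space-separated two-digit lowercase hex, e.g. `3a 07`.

d7 0e 91 6a

[0+:4] err=7 & 0xf = 0x7; word=0x00000007
[4+:5] slot=13 & 0x1f = 0xd; word=0x000000d7
[9+:9] type=135 & 0x1ff = 0x87; word=0x00010ed7
[18+:5] id=4 & 0x1f = 0x4; word=0x00110ed7
[23+:3] addr_hi=-3 & 0x7 = 0x5; word=0x02910ed7
[26+:6] seq=26 & 0x3f = 0x1a; word=0x6a910ed7
word = 0x6a910ed7 → little-endian bytes:
  [0]=0xd7  [1]=0x0e  [2]=0x91  [3]=0x6a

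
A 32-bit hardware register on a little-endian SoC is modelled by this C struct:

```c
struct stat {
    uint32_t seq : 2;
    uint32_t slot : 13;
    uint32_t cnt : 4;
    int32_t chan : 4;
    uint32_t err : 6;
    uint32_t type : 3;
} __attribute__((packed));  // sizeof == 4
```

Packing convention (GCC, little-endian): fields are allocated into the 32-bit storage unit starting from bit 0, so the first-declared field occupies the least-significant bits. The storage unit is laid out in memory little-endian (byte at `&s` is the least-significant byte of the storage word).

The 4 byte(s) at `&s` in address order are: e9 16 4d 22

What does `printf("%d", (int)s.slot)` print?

1466

[0]=0xe9 [1]=0x16 [2]=0x4d [3]=0x22 (little-endian) → word 0x224d16e9
seq:2 @ bit 0 → (0x224d16e9>>0)&0x3 = 0x1
slot:13 @ bit 2 → (0x224d16e9>>2)&0x1fff = 0x5ba  ←
cnt:4 @ bit 15 → (0x224d16e9>>15)&0xf = 0xa
chan:4 @ bit 19 → (0x224d16e9>>19)&0xf = 0x9
err:6 @ bit 23 → (0x224d16e9>>23)&0x3f = 0x4
type:3 @ bit 29 → (0x224d16e9>>29)&0x7 = 0x1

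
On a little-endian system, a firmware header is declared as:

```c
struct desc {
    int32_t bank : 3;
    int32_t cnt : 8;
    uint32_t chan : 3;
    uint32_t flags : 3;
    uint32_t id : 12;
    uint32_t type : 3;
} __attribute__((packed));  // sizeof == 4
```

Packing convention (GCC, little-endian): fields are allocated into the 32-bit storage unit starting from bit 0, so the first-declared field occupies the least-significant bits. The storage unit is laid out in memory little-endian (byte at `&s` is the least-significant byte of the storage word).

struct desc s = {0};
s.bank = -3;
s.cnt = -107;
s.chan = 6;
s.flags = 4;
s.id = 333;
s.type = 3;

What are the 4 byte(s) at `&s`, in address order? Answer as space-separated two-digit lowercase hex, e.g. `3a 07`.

ad 34 9b 62

bank:3 = -3 → 0x5 << 0 → word 0x00000005
cnt:8 = -107 → 0x95 << 3 → word 0x000004ad
chan:3 = 6 → 0x6 << 11 → word 0x000034ad
flags:3 = 4 → 0x4 << 14 → word 0x000134ad
id:12 = 333 → 0x14d << 17 → word 0x029b34ad
type:3 = 3 → 0x3 << 29 → word 0x629b34ad
word = 0x629b34ad → little-endian bytes:
  [0]=0xad  [1]=0x34  [2]=0x9b  [3]=0x62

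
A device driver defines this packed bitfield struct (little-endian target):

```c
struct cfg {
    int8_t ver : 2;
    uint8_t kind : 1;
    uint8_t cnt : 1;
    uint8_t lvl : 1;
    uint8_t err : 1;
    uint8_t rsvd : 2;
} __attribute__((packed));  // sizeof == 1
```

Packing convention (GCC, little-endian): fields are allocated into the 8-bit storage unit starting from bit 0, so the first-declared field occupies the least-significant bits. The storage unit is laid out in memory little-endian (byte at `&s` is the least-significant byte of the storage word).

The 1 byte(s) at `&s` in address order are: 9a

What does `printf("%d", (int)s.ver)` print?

[0]=0x9a (little-endian) → word 0x9a
ver:2 @ bit 0 → (0x9a>>0)&0x3 = 0x2  ←
kind:1 @ bit 2 → (0x9a>>2)&0x1 = 0x0
cnt:1 @ bit 3 → (0x9a>>3)&0x1 = 0x1
lvl:1 @ bit 4 → (0x9a>>4)&0x1 = 0x1
err:1 @ bit 5 → (0x9a>>5)&0x1 = 0x0
rsvd:2 @ bit 6 → (0x9a>>6)&0x3 = 0x2
ver signed 2b, MSB=1: 2 - 4 = -2

-2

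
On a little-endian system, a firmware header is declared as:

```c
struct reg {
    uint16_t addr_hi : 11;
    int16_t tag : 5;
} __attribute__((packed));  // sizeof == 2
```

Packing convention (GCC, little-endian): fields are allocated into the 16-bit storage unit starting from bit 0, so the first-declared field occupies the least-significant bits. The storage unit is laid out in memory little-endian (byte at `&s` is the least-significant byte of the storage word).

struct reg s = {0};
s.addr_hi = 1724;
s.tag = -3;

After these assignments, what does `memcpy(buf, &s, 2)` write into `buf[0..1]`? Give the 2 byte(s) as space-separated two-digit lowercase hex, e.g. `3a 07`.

bc ee

[0+:11] addr_hi=1724 & 0x7ff = 0x6bc; word=0x06bc
[11+:5] tag=-3 & 0x1f = 0x1d; word=0xeebc
word = 0xeebc → little-endian bytes:
  [0]=0xbc  [1]=0xee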